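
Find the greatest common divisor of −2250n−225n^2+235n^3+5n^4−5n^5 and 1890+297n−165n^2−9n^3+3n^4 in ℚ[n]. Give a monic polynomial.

−90−27n+4n^2+n^3

Apply the Euclidean algorithm:
  −5n^5+5n^4+235n^3−225n^2−2250n = (−(5/3)n−10/3)(3n^4−9n^3−165n^2+297n+1890) + (−70n^3−280n^2+1890n+6300)
  3n^4−9n^3−165n^2+297n+1890 = (−(3/70)n+3/10)(−70n^3−280n^2+1890n+6300) + (0)
Last nonzero remainder: −70n^3−280n^2+1890n+6300. Dividing through by −70 gives the monic gcd n^3+4n^2−27n−90.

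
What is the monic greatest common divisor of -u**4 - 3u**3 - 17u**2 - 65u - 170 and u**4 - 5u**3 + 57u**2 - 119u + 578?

u**2 - 2u + 17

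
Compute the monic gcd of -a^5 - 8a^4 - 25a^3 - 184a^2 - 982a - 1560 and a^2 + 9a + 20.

a^2 + 9a + 20

Apply the Euclidean algorithm:
  -a^5 - 8a^4 - 25a^3 - 184a^2 - 982a - 1560 = (-a^3 + a^2 - 14a - 78)(a^2 + 9a + 20) + (0)
The last nonzero remainder a^2 + 9a + 20 is already monic.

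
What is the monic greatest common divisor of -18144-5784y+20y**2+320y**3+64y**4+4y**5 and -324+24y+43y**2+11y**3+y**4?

162+69y+13y**2+y**3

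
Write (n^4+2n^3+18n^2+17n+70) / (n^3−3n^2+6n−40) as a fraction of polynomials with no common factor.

(n^2+n+7)/(n−4)

Repeated division with remainder:
  n^4+2n^3+18n^2+17n+70 = (n+5)(n^3−3n^2+6n−40) + (27n^2+27n+270)
  n^3−3n^2+6n−40 = ((1/27)n−4/27)(27n^2+27n+270) + (0)
Last nonzero remainder: 27n^2+27n+270. Dividing through by 27 gives the monic gcd n^2+n+10.
Cancel n^2+n+10 from numerator and denominator to get the reduced form.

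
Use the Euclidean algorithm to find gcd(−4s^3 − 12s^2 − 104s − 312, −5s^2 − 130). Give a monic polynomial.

s^2 + 26

Repeated division with remainder:
  −4s^3 − 12s^2 − 104s − 312 = ((4/5)s + 12/5)(−5s^2 − 130) + (0)
Last nonzero remainder: −5s^2 − 130. Dividing through by −5 gives the monic gcd s^2 + 26.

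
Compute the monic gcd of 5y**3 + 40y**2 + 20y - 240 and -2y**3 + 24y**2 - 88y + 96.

y - 2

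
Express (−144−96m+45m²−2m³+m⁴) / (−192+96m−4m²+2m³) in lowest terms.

(−3−2m+m²)/(−4+2m)

Euclidean algorithm in ℚ[m]:
  m⁴−2m³+45m²−96m−144 = ((1/2)m)(2m³−4m²+96m−192) + (−3m²−144)
  2m³−4m²+96m−192 = (−(2/3)m+4/3)(−3m²−144) + (0)
Last nonzero remainder: −3m²−144. Dividing through by −3 gives the monic gcd m²+48.
Cancel m²+48 from numerator and denominator to get the reduced form.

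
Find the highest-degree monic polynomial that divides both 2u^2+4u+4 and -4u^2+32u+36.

1

Euclidean algorithm in ℚ[u]:
  2u^2+4u+4 = (-1/2)(-4u^2+32u+36) + (20u+22)
  -4u^2+32u+36 = (-(1/5)u+91/50)(20u+22) + (-101/25)
  20u+22 = (-(500/101)u-550/101)(-101/25) + (0)
The last nonzero remainder is the constant -101/25, so the polynomials are coprime and gcd = 1.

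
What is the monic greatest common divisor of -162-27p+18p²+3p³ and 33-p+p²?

Repeated division with remainder:
  3p³+18p²-27p-162 = (3p+21)(p²-p+33) + (-105p-855)
  p²-p+33 = (-(1/105)p+64/735)(-105p-855) + (5265/49)
  -105p-855 = (-(343/351)p-931/117)(5265/49) + (0)
The last nonzero remainder is the constant 5265/49, so the polynomials are coprime and gcd = 1.

1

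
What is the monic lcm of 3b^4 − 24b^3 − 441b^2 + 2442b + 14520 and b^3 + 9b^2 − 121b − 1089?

b^6 + 12b^5 − 208b^4 − 2918b^3 + 6567b^2 + 177386b + 479160

Repeated division with remainder:
  3b^4 − 24b^3 − 441b^2 + 2442b + 14520 = (3b − 51)(b^3 + 9b^2 − 121b − 1089) + (381b^2 − 462b − 41019)
  b^3 + 9b^2 − 121b − 1089 = ((1/381)b + 1297/48387)(381b^2 − 462b − 41019) + (−(15400/16129)b + 169400/16129)
  381b^2 − 462b − 41019 = (−(6145149/15400)b − 5467731/1400)(−(15400/16129)b + 169400/16129) + (0)
Last nonzero remainder: −(15400/16129)b + 169400/16129. Dividing through by −15400/16129 gives the monic gcd b − 11.
Then lcm(f, g) = f·g / gcd(f, g); expanding and making the result monic gives the answer.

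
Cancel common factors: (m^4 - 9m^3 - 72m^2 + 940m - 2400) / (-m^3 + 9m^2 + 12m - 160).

(-m^2 - 4m + 60)/(m + 4)

By polynomial division,
  m^4 - 9m^3 - 72m^2 + 940m - 2400 = (-m)(-m^3 + 9m^2 + 12m - 160) + (-60m^2 + 780m - 2400)
  -m^3 + 9m^2 + 12m - 160 = ((1/60)m + 1/15)(-60m^2 + 780m - 2400) + (0)
Last nonzero remainder: -60m^2 + 780m - 2400. Dividing through by -60 gives the monic gcd m^2 - 13m + 40.
Cancel m^2 - 13m + 40 from numerator and denominator to get the reduced form.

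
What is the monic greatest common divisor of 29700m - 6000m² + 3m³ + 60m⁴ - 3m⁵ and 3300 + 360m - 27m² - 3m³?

By polynomial division,
  -3m⁵ + 60m⁴ + 3m³ - 6000m² + 29700m = (m² - 29m + 380)(-3m³ - 27m² + 360m + 3300) + (11400m² - 11400m - 1254000)
  -3m³ - 27m² + 360m + 3300 = (-(1/3800)m - 1/380)(11400m² - 11400m - 1254000) + (0)
Last nonzero remainder: 11400m² - 11400m - 1254000. Dividing through by 11400 gives the monic gcd m² - m - 110.

-110 - m + m²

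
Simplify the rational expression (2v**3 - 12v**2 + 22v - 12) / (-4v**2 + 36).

Euclidean algorithm in ℚ[v]:
  2v**3 - 12v**2 + 22v - 12 = (-(1/2)v + 3)(-4v**2 + 36) + (40v - 120)
  -4v**2 + 36 = (-(1/10)v - 3/10)(40v - 120) + (0)
Last nonzero remainder: 40v - 120. Dividing through by 40 gives the monic gcd v - 3.
Cancel v - 3 from numerator and denominator to get the reduced form.

(-v**2 + 3v - 2)/(2v + 6)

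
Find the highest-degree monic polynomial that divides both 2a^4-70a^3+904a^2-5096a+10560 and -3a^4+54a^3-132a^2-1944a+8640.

a^3-24a^2+188a-480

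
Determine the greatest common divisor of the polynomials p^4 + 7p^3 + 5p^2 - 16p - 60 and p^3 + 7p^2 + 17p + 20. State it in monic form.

p^2 + 3p + 5

Repeated division with remainder:
  p^4 + 7p^3 + 5p^2 - 16p - 60 = (p)(p^3 + 7p^2 + 17p + 20) + (-12p^2 - 36p - 60)
  p^3 + 7p^2 + 17p + 20 = (-(1/12)p - 1/3)(-12p^2 - 36p - 60) + (0)
Last nonzero remainder: -12p^2 - 36p - 60. Dividing through by -12 gives the monic gcd p^2 + 3p + 5.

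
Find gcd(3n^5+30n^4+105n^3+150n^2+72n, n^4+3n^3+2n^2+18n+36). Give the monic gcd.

Repeated division with remainder:
  3n^5+30n^4+105n^3+150n^2+72n = (3n+21)(n^4+3n^3+2n^2+18n+36) + (36n^3+54n^2-414n-756)
  n^4+3n^3+2n^2+18n+36 = ((1/36)n+1/24)(36n^3+54n^2-414n-756) + ((45/4)n^2+(225/4)n+135/2)
  36n^3+54n^2-414n-756 = ((16/5)n-56/5)((45/4)n^2+(225/4)n+135/2) + (0)
Last nonzero remainder: (45/4)n^2+(225/4)n+135/2. Dividing through by 45/4 gives the monic gcd n^2+5n+6.

n^2+5n+6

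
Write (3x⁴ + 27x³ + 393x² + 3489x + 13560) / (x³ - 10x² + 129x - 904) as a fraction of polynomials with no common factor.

(3x² + 33x + 120)/(x - 8)

Repeated division with remainder:
  3x⁴ + 27x³ + 393x² + 3489x + 13560 = (3x + 57)(x³ - 10x² + 129x - 904) + (576x² - 1152x + 65088)
  x³ - 10x² + 129x - 904 = ((1/576)x - 1/72)(576x² - 1152x + 65088) + (0)
Last nonzero remainder: 576x² - 1152x + 65088. Dividing through by 576 gives the monic gcd x² - 2x + 113.
Cancel x² - 2x + 113 from numerator and denominator to get the reduced form.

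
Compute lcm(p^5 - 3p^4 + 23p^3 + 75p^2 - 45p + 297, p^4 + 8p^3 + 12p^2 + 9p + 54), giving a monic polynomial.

p^6 + 3p^5 + 5p^4 + 213p^3 + 405p^2 + 27p + 1782

Repeated division with remainder:
  p^5 - 3p^4 + 23p^3 + 75p^2 - 45p + 297 = (p - 11)(p^4 + 8p^3 + 12p^2 + 9p + 54) + (99p^3 + 198p^2 + 891)
  p^4 + 8p^3 + 12p^2 + 9p + 54 = ((1/99)p + 2/33)(99p^3 + 198p^2 + 891) + (0)
Last nonzero remainder: 99p^3 + 198p^2 + 891. Dividing through by 99 gives the monic gcd p^3 + 2p^2 + 9.
Then lcm(f, g) = f·g / gcd(f, g); expanding and making the result monic gives the answer.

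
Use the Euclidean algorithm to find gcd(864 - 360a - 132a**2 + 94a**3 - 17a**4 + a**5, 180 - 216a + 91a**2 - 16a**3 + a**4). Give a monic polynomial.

Euclidean algorithm in ℚ[a]:
  a**5 - 17a**4 + 94a**3 - 132a**2 - 360a + 864 = (a - 1)(a**4 - 16a**3 + 91a**2 - 216a + 180) + (-13a**3 + 175a**2 - 756a + 1044)
  a**4 - 16a**3 + 91a**2 - 216a + 180 = (-(1/13)a + 33/169)(-13a**3 + 175a**2 - 756a + 1044) + (-(224/169)a**2 + (2016/169)a - 4032/169)
  -13a**3 + 175a**2 - 756a + 1044 = ((2197/224)a - 4901/112)(-(224/169)a**2 + (2016/169)a - 4032/169) + (0)
Last nonzero remainder: -(224/169)a**2 + (2016/169)a - 4032/169. Dividing through by -224/169 gives the monic gcd a**2 - 9a + 18.

18 - 9a + a**2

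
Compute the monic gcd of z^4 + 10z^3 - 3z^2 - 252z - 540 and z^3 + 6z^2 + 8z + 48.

z + 6

Repeated division with remainder:
  z^4 + 10z^3 - 3z^2 - 252z - 540 = (z + 4)(z^3 + 6z^2 + 8z + 48) + (-35z^2 - 332z - 732)
  z^3 + 6z^2 + 8z + 48 = (-(1/35)z + 122/1225)(-35z^2 - 332z - 732) + ((24684/1225)z + 148104/1225)
  -35z^2 - 332z - 732 = (-(42875/24684)z - 74725/12342)((24684/1225)z + 148104/1225) + (0)
Last nonzero remainder: (24684/1225)z + 148104/1225. Dividing through by 24684/1225 gives the monic gcd z + 6.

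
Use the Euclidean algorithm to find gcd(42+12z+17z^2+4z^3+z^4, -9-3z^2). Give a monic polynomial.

Euclidean algorithm in ℚ[z]:
  z^4+4z^3+17z^2+12z+42 = (-(1/3)z^2-(4/3)z-14/3)(-3z^2-9) + (0)
Last nonzero remainder: -3z^2-9. Dividing through by -3 gives the monic gcd z^2+3.

3+z^2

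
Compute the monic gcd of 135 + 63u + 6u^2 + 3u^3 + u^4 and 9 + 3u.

Repeated division with remainder:
  u^4 + 3u^3 + 6u^2 + 63u + 135 = ((1/3)u^3 + 2u + 15)(3u + 9) + (0)
Last nonzero remainder: 3u + 9. Dividing through by 3 gives the monic gcd u + 3.

3 + u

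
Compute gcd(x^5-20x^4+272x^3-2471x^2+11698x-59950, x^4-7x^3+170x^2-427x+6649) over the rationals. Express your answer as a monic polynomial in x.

By polynomial division,
  x^5-20x^4+272x^3-2471x^2+11698x-59950 = (x-13)(x^4-7x^3+170x^2-427x+6649) + (11x^3+166x^2-502x+26487)
  x^4-7x^3+170x^2-427x+6649 = ((1/11)x-243/121)(11x^3+166x^2-502x+26487) + ((66430/121)x^2-(465010/121)x+7240870/121)
  11x^3+166x^2-502x+26487 = ((1331/66430)x+29403/66430)((66430/121)x^2-(465010/121)x+7240870/121) + (0)
Last nonzero remainder: (66430/121)x^2-(465010/121)x+7240870/121. Dividing through by 66430/121 gives the monic gcd x^2-7x+109.

x^2-7x+109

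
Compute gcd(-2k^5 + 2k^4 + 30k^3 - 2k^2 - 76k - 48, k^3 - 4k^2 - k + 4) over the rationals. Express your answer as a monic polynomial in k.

k^2 - 3k - 4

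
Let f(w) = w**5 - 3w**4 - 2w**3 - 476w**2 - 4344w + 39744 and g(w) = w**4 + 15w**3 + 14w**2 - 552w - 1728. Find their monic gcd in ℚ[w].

w**2 + 2w - 48

Repeated division with remainder:
  w**5 - 3w**4 - 2w**3 - 476w**2 - 4344w + 39744 = (w - 18)(w**4 + 15w**3 + 14w**2 - 552w - 1728) + (254w**3 + 328w**2 - 12552w + 8640)
  w**4 + 15w**3 + 14w**2 - 552w - 1728 = ((1/254)w + 1741/32258)(254w**3 + 328w**2 - 12552w + 8640) + ((737334/16129)w**2 + (1474668/16129)w - 35392032/16129)
  254w**3 + 328w**2 - 12552w + 8640 = ((2048383/368667)w - 161290/40963)((737334/16129)w**2 + (1474668/16129)w - 35392032/16129) + (0)
Last nonzero remainder: (737334/16129)w**2 + (1474668/16129)w - 35392032/16129. Dividing through by 737334/16129 gives the monic gcd w**2 + 2w - 48.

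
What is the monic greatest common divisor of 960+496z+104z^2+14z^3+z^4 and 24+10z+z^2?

Apply the Euclidean algorithm:
  z^4+14z^3+104z^2+496z+960 = (z^2+4z+40)(z^2+10z+24) + (0)
The last nonzero remainder z^2+10z+24 is already monic.

24+10z+z^2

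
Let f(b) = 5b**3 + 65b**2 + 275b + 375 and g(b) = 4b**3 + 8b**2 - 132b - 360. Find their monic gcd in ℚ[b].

Apply the Euclidean algorithm:
  5b**3 + 65b**2 + 275b + 375 = (5/4)(4b**3 + 8b**2 - 132b - 360) + (55b**2 + 440b + 825)
  4b**3 + 8b**2 - 132b - 360 = ((4/55)b - 24/55)(55b**2 + 440b + 825) + (0)
Last nonzero remainder: 55b**2 + 440b + 825. Dividing through by 55 gives the monic gcd b**2 + 8b + 15.

b**2 + 8b + 15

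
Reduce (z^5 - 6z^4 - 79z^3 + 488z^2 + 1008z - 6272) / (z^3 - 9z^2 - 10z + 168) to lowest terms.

Repeated division with remainder:
  z^5 - 6z^4 - 79z^3 + 488z^2 + 1008z - 6272 = (z^2 + 3z - 42)(z^3 - 9z^2 - 10z + 168) + (-28z^2 + 84z + 784)
  z^3 - 9z^2 - 10z + 168 = (-(1/28)z + 3/14)(-28z^2 + 84z + 784) + (0)
Last nonzero remainder: -28z^2 + 84z + 784. Dividing through by -28 gives the monic gcd z^2 - 3z - 28.
Cancel z^2 - 3z - 28 from numerator and denominator to get the reduced form.

(z^3 - 3z^2 - 60z + 224)/(z - 6)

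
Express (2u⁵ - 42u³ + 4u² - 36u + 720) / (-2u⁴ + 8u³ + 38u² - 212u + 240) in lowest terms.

Apply the Euclidean algorithm:
  2u⁵ - 42u³ + 4u² - 36u + 720 = (-u - 4)(-2u⁴ + 8u³ + 38u² - 212u + 240) + (28u³ - 56u² - 644u + 1680)
  -2u⁴ + 8u³ + 38u² - 212u + 240 = (-(1/14)u + 1/7)(28u³ - 56u² - 644u + 1680) + (0)
Last nonzero remainder: 28u³ - 56u² - 644u + 1680. Dividing through by 28 gives the monic gcd u³ - 2u² - 23u + 60.
Cancel u³ - 2u² - 23u + 60 from numerator and denominator to get the reduced form.

(-u² - 2u - 6)/(u - 2)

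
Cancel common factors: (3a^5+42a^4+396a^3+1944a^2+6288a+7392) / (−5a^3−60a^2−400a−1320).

(−3a^3−24a^2−120a−168)/(5a+30)

Repeated division with remainder:
  3a^5+42a^4+396a^3+1944a^2+6288a+7392 = (−(3/5)a^2−(6/5)a−84/5)(−5a^3−60a^2−400a−1320) + (−336a^2−2016a−14784)
  −5a^3−60a^2−400a−1320 = ((5/336)a+5/56)(−336a^2−2016a−14784) + (0)
Last nonzero remainder: −336a^2−2016a−14784. Dividing through by −336 gives the monic gcd a^2+6a+44.
Cancel a^2+6a+44 from numerator and denominator to get the reduced form.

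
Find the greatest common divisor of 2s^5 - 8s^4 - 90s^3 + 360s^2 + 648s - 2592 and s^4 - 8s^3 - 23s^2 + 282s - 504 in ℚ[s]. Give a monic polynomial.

By polynomial division,
  2s^5 - 8s^4 - 90s^3 + 360s^2 + 648s - 2592 = (2s + 8)(s^4 - 8s^3 - 23s^2 + 282s - 504) + (20s^3 - 20s^2 - 600s + 1440)
  s^4 - 8s^3 - 23s^2 + 282s - 504 = ((1/20)s - 7/20)(20s^3 - 20s^2 - 600s + 1440) + (0)
Last nonzero remainder: 20s^3 - 20s^2 - 600s + 1440. Dividing through by 20 gives the monic gcd s^3 - s^2 - 30s + 72.

s^3 - s^2 - 30s + 72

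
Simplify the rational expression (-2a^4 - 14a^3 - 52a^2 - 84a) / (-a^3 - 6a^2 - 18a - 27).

(2a^3 + 8a^2 + 28a)/(a^2 + 3a + 9)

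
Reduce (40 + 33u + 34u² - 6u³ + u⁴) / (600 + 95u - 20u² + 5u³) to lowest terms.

Euclidean algorithm in ℚ[u]:
  u⁴ - 6u³ + 34u² + 33u + 40 = ((1/5)u - 2/5)(5u³ - 20u² + 95u + 600) + (7u² - 49u + 280)
  5u³ - 20u² + 95u + 600 = ((5/7)u + 15/7)(7u² - 49u + 280) + (0)
Last nonzero remainder: 7u² - 49u + 280. Dividing through by 7 gives the monic gcd u² - 7u + 40.
Cancel u² - 7u + 40 from numerator and denominator to get the reduced form.

(1 + u + u²)/(15 + 5u)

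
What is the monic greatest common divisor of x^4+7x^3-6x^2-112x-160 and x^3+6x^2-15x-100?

Euclidean algorithm in ℚ[x]:
  x^4+7x^3-6x^2-112x-160 = (x+1)(x^3+6x^2-15x-100) + (3x^2+3x-60)
  x^3+6x^2-15x-100 = ((1/3)x+5/3)(3x^2+3x-60) + (0)
Last nonzero remainder: 3x^2+3x-60. Dividing through by 3 gives the monic gcd x^2+x-20.

x^2+x-20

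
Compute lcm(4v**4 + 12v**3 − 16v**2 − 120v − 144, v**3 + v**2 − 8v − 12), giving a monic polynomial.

Apply the Euclidean algorithm:
  4v**4 + 12v**3 − 16v**2 − 120v − 144 = (4v + 8)(v**3 + v**2 − 8v − 12) + (8v**2 − 8v − 48)
  v**3 + v**2 − 8v − 12 = ((1/8)v + 1/4)(8v**2 − 8v − 48) + (0)
Last nonzero remainder: 8v**2 − 8v − 48. Dividing through by 8 gives the monic gcd v**2 − v − 6.
Then lcm(f, g) = f·g / gcd(f, g); expanding and making the result monic gives the answer.

v**5 + 5v**4 + 2v**3 − 38v**2 − 96v − 72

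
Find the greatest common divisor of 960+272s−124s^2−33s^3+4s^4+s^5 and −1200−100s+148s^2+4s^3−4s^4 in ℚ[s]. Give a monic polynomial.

By polynomial division,
  s^5+4s^4−33s^3−124s^2+272s+960 = (−(1/4)s−5/4)(−4s^4+4s^3+148s^2−100s−1200) + (9s^3+36s^2−153s−540)
  −4s^4+4s^3+148s^2−100s−1200 = (−(4/9)s+20/9)(9s^3+36s^2−153s−540) + (0)
Last nonzero remainder: 9s^3+36s^2−153s−540. Dividing through by 9 gives the monic gcd s^3+4s^2−17s−60.

−60−17s+4s^2+s^3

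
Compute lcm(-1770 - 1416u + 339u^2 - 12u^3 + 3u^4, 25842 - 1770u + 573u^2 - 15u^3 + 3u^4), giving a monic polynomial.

-43070 - 31506u + 10019u^2 - 1329u^3 + 206u^4 - 9u^5 + u^6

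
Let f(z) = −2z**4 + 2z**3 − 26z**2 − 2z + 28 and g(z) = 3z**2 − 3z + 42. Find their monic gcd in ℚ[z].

Repeated division with remainder:
  −2z**4 + 2z**3 − 26z**2 − 2z + 28 = (−(2/3)z**2 + 2/3)(3z**2 − 3z + 42) + (0)
Last nonzero remainder: 3z**2 − 3z + 42. Dividing through by 3 gives the monic gcd z**2 − z + 14.

z**2 − z + 14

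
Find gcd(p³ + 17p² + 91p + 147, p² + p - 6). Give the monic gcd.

p + 3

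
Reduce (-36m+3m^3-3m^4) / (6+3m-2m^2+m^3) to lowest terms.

By polynomial division,
  -3m^4+3m^3-36m = (-3m-3)(m^3-2m^2+3m+6) + (3m^2-9m+18)
  m^3-2m^2+3m+6 = ((1/3)m+1/3)(3m^2-9m+18) + (0)
Last nonzero remainder: 3m^2-9m+18. Dividing through by 3 gives the monic gcd m^2-3m+6.
Cancel m^2-3m+6 from numerator and denominator to get the reduced form.

(-6m-3m^2)/(1+m)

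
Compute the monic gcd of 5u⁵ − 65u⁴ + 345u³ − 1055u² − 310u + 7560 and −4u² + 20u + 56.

Apply the Euclidean algorithm:
  5u⁵ − 65u⁴ + 345u³ − 1055u² − 310u + 7560 = (−(5/4)u³ + 10u² − (215/4)u + 135)(−4u² + 20u + 56) + (0)
Last nonzero remainder: −4u² + 20u + 56. Dividing through by −4 gives the monic gcd u² − 5u − 14.

u² − 5u − 14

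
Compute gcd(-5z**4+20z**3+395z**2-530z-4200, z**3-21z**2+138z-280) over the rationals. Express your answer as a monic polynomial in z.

z**2-14z+40

Repeated division with remainder:
  -5z**4+20z**3+395z**2-530z-4200 = (-5z-85)(z**3-21z**2+138z-280) + (-700z**2+9800z-28000)
  z**3-21z**2+138z-280 = (-(1/700)z+1/100)(-700z**2+9800z-28000) + (0)
Last nonzero remainder: -700z**2+9800z-28000. Dividing through by -700 gives the monic gcd z**2-14z+40.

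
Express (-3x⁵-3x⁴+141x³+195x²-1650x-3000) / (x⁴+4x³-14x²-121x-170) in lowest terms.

(-3x³-12x²+75x+300)/(x²+7x+17)

Apply the Euclidean algorithm:
  -3x⁵-3x⁴+141x³+195x²-1650x-3000 = (-3x+9)(x⁴+4x³-14x²-121x-170) + (63x³-42x²-1071x-1470)
  x⁴+4x³-14x²-121x-170 = ((1/63)x+2/27)(63x³-42x²-1071x-1470) + ((55/9)x²-(55/3)x-550/9)
  63x³-42x²-1071x-1470 = ((567/55)x+1323/55)((55/9)x²-(55/3)x-550/9) + (0)
Last nonzero remainder: (55/9)x²-(55/3)x-550/9. Dividing through by 55/9 gives the monic gcd x²-3x-10.
Cancel x²-3x-10 from numerator and denominator to get the reduced form.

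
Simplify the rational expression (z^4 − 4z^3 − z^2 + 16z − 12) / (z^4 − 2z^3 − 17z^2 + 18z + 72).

(z^2 − 3z + 2)/(z^2 − z − 12)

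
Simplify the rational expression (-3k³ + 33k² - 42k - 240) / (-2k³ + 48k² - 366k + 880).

By polynomial division,
  -3k³ + 33k² - 42k - 240 = (3/2)(-2k³ + 48k² - 366k + 880) + (-39k² + 507k - 1560)
  -2k³ + 48k² - 366k + 880 = ((2/39)k - 22/39)(-39k² + 507k - 1560) + (0)
Last nonzero remainder: -39k² + 507k - 1560. Dividing through by -39 gives the monic gcd k² - 13k + 40.
Cancel k² - 13k + 40 from numerator and denominator to get the reduced form.

(3k + 6)/(2k - 22)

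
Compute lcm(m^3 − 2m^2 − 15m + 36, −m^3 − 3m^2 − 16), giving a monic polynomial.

Apply the Euclidean algorithm:
  m^3 − 2m^2 − 15m + 36 = (−1)(−m^3 − 3m^2 − 16) + (−5m^2 − 15m + 20)
  −m^3 − 3m^2 − 16 = ((1/5)m)(−5m^2 − 15m + 20) + (−4m − 16)
  −5m^2 − 15m + 20 = ((5/4)m − 5/4)(−4m − 16) + (0)
Last nonzero remainder: −4m − 16. Dividing through by −4 gives the monic gcd m + 4.
Then lcm(f, g) = f·g / gcd(f, g); expanding and making the result monic gives the answer.

m^5 − 3m^4 − 9m^3 + 43m^2 − 96m + 144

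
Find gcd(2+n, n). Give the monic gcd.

1

Apply the Euclidean algorithm:
  n+2 = (n) + (2)
  n = ((1/2)n)(2) + (0)
The last nonzero remainder is the constant 2, so the polynomials are coprime and gcd = 1.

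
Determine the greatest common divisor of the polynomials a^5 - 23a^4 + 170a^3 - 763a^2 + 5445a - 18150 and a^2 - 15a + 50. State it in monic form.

a^2 - 15a + 50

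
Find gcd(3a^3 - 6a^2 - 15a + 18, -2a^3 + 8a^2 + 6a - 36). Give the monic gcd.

By polynomial division,
  3a^3 - 6a^2 - 15a + 18 = (-3/2)(-2a^3 + 8a^2 + 6a - 36) + (6a^2 - 6a - 36)
  -2a^3 + 8a^2 + 6a - 36 = (-(1/3)a + 1)(6a^2 - 6a - 36) + (0)
Last nonzero remainder: 6a^2 - 6a - 36. Dividing through by 6 gives the monic gcd a^2 - a - 6.

a^2 - a - 6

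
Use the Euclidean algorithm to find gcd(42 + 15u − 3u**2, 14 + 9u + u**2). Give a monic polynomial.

Repeated division with remainder:
  −3u**2 + 15u + 42 = (−3)(u**2 + 9u + 14) + (42u + 84)
  u**2 + 9u + 14 = ((1/42)u + 1/6)(42u + 84) + (0)
Last nonzero remainder: 42u + 84. Dividing through by 42 gives the monic gcd u + 2.

2 + u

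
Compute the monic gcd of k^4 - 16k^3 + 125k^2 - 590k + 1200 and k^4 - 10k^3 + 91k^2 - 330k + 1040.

k^2 - 5k + 40

Apply the Euclidean algorithm:
  k^4 - 16k^3 + 125k^2 - 590k + 1200 = (k^4 - 10k^3 + 91k^2 - 330k + 1040) + (-6k^3 + 34k^2 - 260k + 160)
  k^4 - 10k^3 + 91k^2 - 330k + 1040 = (-(1/6)k + 13/18)(-6k^3 + 34k^2 - 260k + 160) + ((208/9)k^2 - (1040/9)k + 8320/9)
  -6k^3 + 34k^2 - 260k + 160 = (-(27/104)k + 9/52)((208/9)k^2 - (1040/9)k + 8320/9) + (0)
Last nonzero remainder: (208/9)k^2 - (1040/9)k + 8320/9. Dividing through by 208/9 gives the monic gcd k^2 - 5k + 40.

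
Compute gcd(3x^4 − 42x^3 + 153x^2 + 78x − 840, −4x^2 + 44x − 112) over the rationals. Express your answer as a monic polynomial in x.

x^2 − 11x + 28

Euclidean algorithm in ℚ[x]:
  3x^4 − 42x^3 + 153x^2 + 78x − 840 = (−(3/4)x^2 + (9/4)x + 15/2)(−4x^2 + 44x − 112) + (0)
Last nonzero remainder: −4x^2 + 44x − 112. Dividing through by −4 gives the monic gcd x^2 − 11x + 28.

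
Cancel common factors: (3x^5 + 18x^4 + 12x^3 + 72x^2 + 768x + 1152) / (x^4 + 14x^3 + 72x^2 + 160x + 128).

(3x^2 - 12x + 36)/(x + 4)

Repeated division with remainder:
  3x^5 + 18x^4 + 12x^3 + 72x^2 + 768x + 1152 = (3x - 24)(x^4 + 14x^3 + 72x^2 + 160x + 128) + (132x^3 + 1320x^2 + 4224x + 4224)
  x^4 + 14x^3 + 72x^2 + 160x + 128 = ((1/132)x + 1/33)(132x^3 + 1320x^2 + 4224x + 4224) + (0)
Last nonzero remainder: 132x^3 + 1320x^2 + 4224x + 4224. Dividing through by 132 gives the monic gcd x^3 + 10x^2 + 32x + 32.
Cancel x^3 + 10x^2 + 32x + 32 from numerator and denominator to get the reduced form.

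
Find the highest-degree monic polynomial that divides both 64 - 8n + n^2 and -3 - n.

1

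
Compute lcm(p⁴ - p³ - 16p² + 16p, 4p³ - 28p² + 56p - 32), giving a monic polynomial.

p⁵ - 3p⁴ - 14p³ + 48p² - 32p

Repeated division with remainder:
  p⁴ - p³ - 16p² + 16p = ((1/4)p + 3/2)(4p³ - 28p² + 56p - 32) + (12p² - 60p + 48)
  4p³ - 28p² + 56p - 32 = ((1/3)p - 2/3)(12p² - 60p + 48) + (0)
Last nonzero remainder: 12p² - 60p + 48. Dividing through by 12 gives the monic gcd p² - 5p + 4.
Then lcm(f, g) = f·g / gcd(f, g); expanding and making the result monic gives the answer.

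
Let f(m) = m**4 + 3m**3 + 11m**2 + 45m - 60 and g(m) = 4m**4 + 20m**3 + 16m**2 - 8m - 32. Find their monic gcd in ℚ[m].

m**2 + 3m - 4

Apply the Euclidean algorithm:
  m**4 + 3m**3 + 11m**2 + 45m - 60 = (1/4)(4m**4 + 20m**3 + 16m**2 - 8m - 32) + (-2m**3 + 7m**2 + 47m - 52)
  4m**4 + 20m**3 + 16m**2 - 8m - 32 = (-2m - 17)(-2m**3 + 7m**2 + 47m - 52) + (229m**2 + 687m - 916)
  -2m**3 + 7m**2 + 47m - 52 = (-(2/229)m + 13/229)(229m**2 + 687m - 916) + (0)
Last nonzero remainder: 229m**2 + 687m - 916. Dividing through by 229 gives the monic gcd m**2 + 3m - 4.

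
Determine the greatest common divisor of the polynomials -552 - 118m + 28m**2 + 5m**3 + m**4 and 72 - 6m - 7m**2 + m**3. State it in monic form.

-12 - m + m**2

Euclidean algorithm in ℚ[m]:
  m**4 + 5m**3 + 28m**2 - 118m - 552 = (m + 12)(m**3 - 7m**2 - 6m + 72) + (118m**2 - 118m - 1416)
  m**3 - 7m**2 - 6m + 72 = ((1/118)m - 3/59)(118m**2 - 118m - 1416) + (0)
Last nonzero remainder: 118m**2 - 118m - 1416. Dividing through by 118 gives the monic gcd m**2 - m - 12.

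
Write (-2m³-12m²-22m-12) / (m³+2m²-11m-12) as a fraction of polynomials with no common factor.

(-2m²-10m-12)/(m²+m-12)

By polynomial division,
  -2m³-12m²-22m-12 = (-2)(m³+2m²-11m-12) + (-8m²-44m-36)
  m³+2m²-11m-12 = (-(1/8)m+7/16)(-8m²-44m-36) + ((15/4)m+15/4)
  -8m²-44m-36 = (-(32/15)m-48/5)((15/4)m+15/4) + (0)
Last nonzero remainder: (15/4)m+15/4. Dividing through by 15/4 gives the monic gcd m+1.
Cancel m+1 from numerator and denominator to get the reduced form.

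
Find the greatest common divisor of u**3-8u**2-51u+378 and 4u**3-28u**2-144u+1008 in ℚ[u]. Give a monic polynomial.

Euclidean algorithm in ℚ[u]:
  u**3-8u**2-51u+378 = (1/4)(4u**3-28u**2-144u+1008) + (-u**2-15u+126)
  4u**3-28u**2-144u+1008 = (-4u+88)(-u**2-15u+126) + (1680u-10080)
  -u**2-15u+126 = (-(1/1680)u-1/80)(1680u-10080) + (0)
Last nonzero remainder: 1680u-10080. Dividing through by 1680 gives the monic gcd u-6.

u-6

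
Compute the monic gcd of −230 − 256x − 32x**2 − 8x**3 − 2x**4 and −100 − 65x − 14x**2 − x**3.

5 + x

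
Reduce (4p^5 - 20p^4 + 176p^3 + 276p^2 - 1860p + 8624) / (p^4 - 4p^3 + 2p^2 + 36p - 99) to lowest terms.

(4p^3 - 4p^2 + 116p + 784)/(p^2 - 9)

Apply the Euclidean algorithm:
  4p^5 - 20p^4 + 176p^3 + 276p^2 - 1860p + 8624 = (4p - 4)(p^4 - 4p^3 + 2p^2 + 36p - 99) + (152p^3 + 140p^2 - 1320p + 8228)
  p^4 - 4p^3 + 2p^2 + 36p - 99 = ((1/152)p - 187/5776)(152p^3 + 140p^2 - 1320p + 8228) + ((21973/1444)p^2 - (21973/361)p + 241703/1444)
  152p^3 + 140p^2 - 1320p + 8228 = ((219488/21973)p + 1080112/21973)((21973/1444)p^2 - (21973/361)p + 241703/1444) + (0)
Last nonzero remainder: (21973/1444)p^2 - (21973/361)p + 241703/1444. Dividing through by 21973/1444 gives the monic gcd p^2 - 4p + 11.
Cancel p^2 - 4p + 11 from numerator and denominator to get the reduced form.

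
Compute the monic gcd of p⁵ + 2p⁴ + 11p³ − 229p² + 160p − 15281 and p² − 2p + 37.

p² − 2p + 37

By polynomial division,
  p⁵ + 2p⁴ + 11p³ − 229p² + 160p − 15281 = (p³ + 4p² − 18p − 413)(p² − 2p + 37) + (0)
The last nonzero remainder p² − 2p + 37 is already monic.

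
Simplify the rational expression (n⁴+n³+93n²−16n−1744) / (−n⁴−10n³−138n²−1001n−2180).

Euclidean algorithm in ℚ[n]:
  n⁴+n³+93n²−16n−1744 = (−1)(−n⁴−10n³−138n²−1001n−2180) + (−9n³−45n²−1017n−3924)
  −n⁴−10n³−138n²−1001n−2180 = ((1/9)n+5/9)(−9n³−45n²−1017n−3924) + (0)
Last nonzero remainder: −9n³−45n²−1017n−3924. Dividing through by −9 gives the monic gcd n³+5n²+113n+436.
Cancel n³+5n²+113n+436 from numerator and denominator to get the reduced form.

(−n+4)/(n+5)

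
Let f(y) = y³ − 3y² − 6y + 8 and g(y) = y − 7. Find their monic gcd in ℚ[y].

Apply the Euclidean algorithm:
  y³ − 3y² − 6y + 8 = (y² + 4y + 22)(y − 7) + (162)
  y − 7 = ((1/162)y − 7/162)(162) + (0)
The last nonzero remainder is the constant 162, so the polynomials are coprime and gcd = 1.

1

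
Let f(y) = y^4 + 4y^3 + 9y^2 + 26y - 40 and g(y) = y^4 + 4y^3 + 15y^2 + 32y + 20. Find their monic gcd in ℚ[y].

y^2 + y + 10

Euclidean algorithm in ℚ[y]:
  y^4 + 4y^3 + 9y^2 + 26y - 40 = (y^4 + 4y^3 + 15y^2 + 32y + 20) + (-6y^2 - 6y - 60)
  y^4 + 4y^3 + 15y^2 + 32y + 20 = (-(1/6)y^2 - (1/2)y - 1/3)(-6y^2 - 6y - 60) + (0)
Last nonzero remainder: -6y^2 - 6y - 60. Dividing through by -6 gives the monic gcd y^2 + y + 10.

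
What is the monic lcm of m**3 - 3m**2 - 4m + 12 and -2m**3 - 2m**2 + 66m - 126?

m**5 + m**4 - 37m**3 + 59m**2 + 132m - 252

Repeated division with remainder:
  m**3 - 3m**2 - 4m + 12 = (-1/2)(-2m**3 - 2m**2 + 66m - 126) + (-4m**2 + 29m - 51)
  -2m**3 - 2m**2 + 66m - 126 = ((1/2)m + 33/8)(-4m**2 + 29m - 51) + (-(225/8)m + 675/8)
  -4m**2 + 29m - 51 = ((32/225)m - 136/225)(-(225/8)m + 675/8) + (0)
Last nonzero remainder: -(225/8)m + 675/8. Dividing through by -225/8 gives the monic gcd m - 3.
Then lcm(f, g) = f·g / gcd(f, g); expanding and making the result monic gives the answer.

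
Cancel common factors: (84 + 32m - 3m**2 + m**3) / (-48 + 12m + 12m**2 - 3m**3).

(-42 + 5m - m**2)/(24 - 18m + 3m**2)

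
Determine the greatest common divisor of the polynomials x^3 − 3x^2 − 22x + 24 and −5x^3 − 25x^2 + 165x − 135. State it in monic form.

x − 1

Euclidean algorithm in ℚ[x]:
  x^3 − 3x^2 − 22x + 24 = (−1/5)(−5x^3 − 25x^2 + 165x − 135) + (−8x^2 + 11x − 3)
  −5x^3 − 25x^2 + 165x − 135 = ((5/8)x + 255/64)(−8x^2 + 11x − 3) + ((7875/64)x − 7875/64)
  −8x^2 + 11x − 3 = (−(512/7875)x + 64/2625)((7875/64)x − 7875/64) + (0)
Last nonzero remainder: (7875/64)x − 7875/64. Dividing through by 7875/64 gives the monic gcd x − 1.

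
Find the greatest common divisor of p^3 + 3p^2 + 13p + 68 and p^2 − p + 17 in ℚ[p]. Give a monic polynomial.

Apply the Euclidean algorithm:
  p^3 + 3p^2 + 13p + 68 = (p + 4)(p^2 − p + 17) + (0)
The last nonzero remainder p^2 − p + 17 is already monic.

p^2 − p + 17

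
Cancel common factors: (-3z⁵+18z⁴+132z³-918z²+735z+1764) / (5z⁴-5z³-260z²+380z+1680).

(-3z³+27z²-33z-63)/(5z²-20z-60)

Repeated division with remainder:
  -3z⁵+18z⁴+132z³-918z²+735z+1764 = (-(3/5)z+3)(5z⁴-5z³-260z²+380z+1680) + (-9z³+90z²+603z-3276)
  5z⁴-5z³-260z²+380z+1680 = (-(5/9)z-5)(-9z³+90z²+603z-3276) + (525z²+1575z-14700)
  -9z³+90z²+603z-3276 = (-(3/175)z+39/175)(525z²+1575z-14700) + (0)
Last nonzero remainder: 525z²+1575z-14700. Dividing through by 525 gives the monic gcd z²+3z-28.
Cancel z²+3z-28 from numerator and denominator to get the reduced form.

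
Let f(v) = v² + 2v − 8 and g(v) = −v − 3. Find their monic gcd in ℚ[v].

1

By polynomial division,
  v² + 2v − 8 = (−v + 1)(−v − 3) + (−5)
  −v − 3 = ((1/5)v + 3/5)(−5) + (0)
The last nonzero remainder is the constant −5, so the polynomials are coprime and gcd = 1.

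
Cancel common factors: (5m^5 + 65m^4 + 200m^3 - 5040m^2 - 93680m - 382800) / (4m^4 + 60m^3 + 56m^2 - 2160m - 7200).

Euclidean algorithm in ℚ[m]:
  5m^5 + 65m^4 + 200m^3 - 5040m^2 - 93680m - 382800 = ((5/4)m - 5/2)(4m^4 + 60m^3 + 56m^2 - 2160m - 7200) + (280m^3 - 2200m^2 - 90080m - 400800)
  4m^4 + 60m^3 + 56m^2 - 2160m - 7200 = ((1/70)m + 16/49)(280m^3 - 2200m^2 - 90080m - 400800) + ((101000/49)m^2 + (1616000/49)m + 6060000/49)
  280m^3 - 2200m^2 - 90080m - 400800 = ((343/2525)m - 8183/2525)((101000/49)m^2 + (1616000/49)m + 6060000/49) + (0)
Last nonzero remainder: (101000/49)m^2 + (1616000/49)m + 6060000/49. Dividing through by 101000/49 gives the monic gcd m^2 + 16m + 60.
Cancel m^2 + 16m + 60 from numerator and denominator to get the reduced form.

(5m^3 - 15m^2 + 140m - 6380)/(4m^2 - 4m - 120)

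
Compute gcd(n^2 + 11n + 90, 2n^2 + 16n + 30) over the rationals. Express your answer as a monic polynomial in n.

Apply the Euclidean algorithm:
  n^2 + 11n + 90 = (1/2)(2n^2 + 16n + 30) + (3n + 75)
  2n^2 + 16n + 30 = ((2/3)n - 34/3)(3n + 75) + (880)
  3n + 75 = ((3/880)n + 15/176)(880) + (0)
The last nonzero remainder is the constant 880, so the polynomials are coprime and gcd = 1.

1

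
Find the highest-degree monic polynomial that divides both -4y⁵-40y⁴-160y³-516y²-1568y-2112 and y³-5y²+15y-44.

y²-y+11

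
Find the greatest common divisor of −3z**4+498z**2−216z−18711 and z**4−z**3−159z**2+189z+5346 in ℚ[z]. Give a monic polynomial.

z**3−7z**2−117z+891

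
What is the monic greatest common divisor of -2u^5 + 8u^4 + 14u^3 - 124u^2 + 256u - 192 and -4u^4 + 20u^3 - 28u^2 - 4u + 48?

u^3 - 6u^2 + 13u - 12

Repeated division with remainder:
  -2u^5 + 8u^4 + 14u^3 - 124u^2 + 256u - 192 = ((1/2)u + 1/2)(-4u^4 + 20u^3 - 28u^2 - 4u + 48) + (18u^3 - 108u^2 + 234u - 216)
  -4u^4 + 20u^3 - 28u^2 - 4u + 48 = (-(2/9)u - 2/9)(18u^3 - 108u^2 + 234u - 216) + (0)
Last nonzero remainder: 18u^3 - 108u^2 + 234u - 216. Dividing through by 18 gives the monic gcd u^3 - 6u^2 + 13u - 12.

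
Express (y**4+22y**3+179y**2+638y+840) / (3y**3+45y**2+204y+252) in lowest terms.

Apply the Euclidean algorithm:
  y**4+22y**3+179y**2+638y+840 = ((1/3)y+7/3)(3y**3+45y**2+204y+252) + (6y**2+78y+252)
  3y**3+45y**2+204y+252 = ((1/2)y+1)(6y**2+78y+252) + (0)
Last nonzero remainder: 6y**2+78y+252. Dividing through by 6 gives the monic gcd y**2+13y+42.
Cancel y**2+13y+42 from numerator and denominator to get the reduced form.

(y**2+9y+20)/(3y+6)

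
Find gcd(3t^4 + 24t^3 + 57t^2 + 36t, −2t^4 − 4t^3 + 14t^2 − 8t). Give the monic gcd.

t^2 + 4t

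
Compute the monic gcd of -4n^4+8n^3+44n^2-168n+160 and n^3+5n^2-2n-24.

Apply the Euclidean algorithm:
  -4n^4+8n^3+44n^2-168n+160 = (-4n+28)(n^3+5n^2-2n-24) + (-104n^2-208n+832)
  n^3+5n^2-2n-24 = (-(1/104)n-3/104)(-104n^2-208n+832) + (0)
Last nonzero remainder: -104n^2-208n+832. Dividing through by -104 gives the monic gcd n^2+2n-8.

n^2+2n-8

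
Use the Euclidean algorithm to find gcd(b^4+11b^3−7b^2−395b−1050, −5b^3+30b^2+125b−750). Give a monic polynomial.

b^2−b−30

Euclidean algorithm in ℚ[b]:
  b^4+11b^3−7b^2−395b−1050 = (−(1/5)b−17/5)(−5b^3+30b^2+125b−750) + (120b^2−120b−3600)
  −5b^3+30b^2+125b−750 = (−(1/24)b+5/24)(120b^2−120b−3600) + (0)
Last nonzero remainder: 120b^2−120b−3600. Dividing through by 120 gives the monic gcd b^2−b−30.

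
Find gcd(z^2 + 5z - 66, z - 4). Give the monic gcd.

1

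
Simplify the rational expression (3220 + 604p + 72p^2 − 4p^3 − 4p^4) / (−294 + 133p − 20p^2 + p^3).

(−460 − 152p − 32p^2 − 4p^3)/(42 − 13p + p^2)

Euclidean algorithm in ℚ[p]:
  −4p^4 − 4p^3 + 72p^2 + 604p + 3220 = (−4p − 84)(p^3 − 20p^2 + 133p − 294) + (−1076p^2 + 10600p − 21476)
  p^3 − 20p^2 + 133p − 294 = (−(1/1076)p + 1365/144722)(−1076p^2 + 10600p − 21476) + ((945252/72361)p − 6616764/72361)
  −1076p^2 + 10600p − 21476 = (−(19465109/236313)p + 55500887/236313)((945252/72361)p − 6616764/72361) + (0)
Last nonzero remainder: (945252/72361)p − 6616764/72361. Dividing through by 945252/72361 gives the monic gcd p − 7.
Cancel p − 7 from numerator and denominator to get the reduced form.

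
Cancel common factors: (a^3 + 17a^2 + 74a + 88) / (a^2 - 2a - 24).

(a^2 + 13a + 22)/(a - 6)

By polynomial division,
  a^3 + 17a^2 + 74a + 88 = (a + 19)(a^2 - 2a - 24) + (136a + 544)
  a^2 - 2a - 24 = ((1/136)a - 3/68)(136a + 544) + (0)
Last nonzero remainder: 136a + 544. Dividing through by 136 gives the monic gcd a + 4.
Cancel a + 4 from numerator and denominator to get the reduced form.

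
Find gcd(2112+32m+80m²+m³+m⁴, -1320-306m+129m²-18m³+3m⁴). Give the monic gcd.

Apply the Euclidean algorithm:
  m⁴+m³+80m²+32m+2112 = (1/3)(3m⁴-18m³+129m²-306m-1320) + (7m³+37m²+134m+2552)
  3m⁴-18m³+129m²-306m-1320 = ((3/7)m-237/49)(7m³+37m²+134m+2552) + ((12276/49)m²-(36828/49)m+540144/49)
  7m³+37m²+134m+2552 = ((343/12276)m+1421/6138)((12276/49)m²-(36828/49)m+540144/49) + (0)
Last nonzero remainder: (12276/49)m²-(36828/49)m+540144/49. Dividing through by 12276/49 gives the monic gcd m²-3m+44.

44-3m+m²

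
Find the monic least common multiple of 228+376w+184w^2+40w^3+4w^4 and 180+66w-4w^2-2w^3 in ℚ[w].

-1710-2877w-1417w^2-252w^3+6w^4+9w^5+w^6

Repeated division with remainder:
  4w^4+40w^3+184w^2+376w+228 = (-2w-16)(-2w^3-4w^2+66w+180) + (252w^2+1792w+3108)
  -2w^3-4w^2+66w+180 = (-(1/126)w+23/567)(252w^2+1792w+3108) + ((1456/81)w+1456/27)
  252w^2+1792w+3108 = ((729/52)w+2997/52)((1456/81)w+1456/27) + (0)
Last nonzero remainder: (1456/81)w+1456/27. Dividing through by 1456/81 gives the monic gcd w+3.
Then lcm(f, g) = f·g / gcd(f, g); expanding and making the result monic gives the answer.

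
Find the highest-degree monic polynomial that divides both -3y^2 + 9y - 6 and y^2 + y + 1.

1

Apply the Euclidean algorithm:
  -3y^2 + 9y - 6 = (-3)(y^2 + y + 1) + (12y - 3)
  y^2 + y + 1 = ((1/12)y + 5/48)(12y - 3) + (21/16)
  12y - 3 = ((64/7)y - 16/7)(21/16) + (0)
The last nonzero remainder is the constant 21/16, so the polynomials are coprime and gcd = 1.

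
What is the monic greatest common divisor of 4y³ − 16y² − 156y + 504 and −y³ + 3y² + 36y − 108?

y² + 3y − 18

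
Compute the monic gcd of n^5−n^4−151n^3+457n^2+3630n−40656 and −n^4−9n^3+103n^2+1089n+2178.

n^2−121

By polynomial division,
  n^5−n^4−151n^3+457n^2+3630n−40656 = (−n+10)(−n^4−9n^3+103n^2+1089n+2178) + (42n^3+516n^2−5082n−62436)
  −n^4−9n^3+103n^2+1089n+2178 = (−(1/42)n+23/294)(42n^3+516n^2−5082n−62436) + (−(2860/49)n^2+346060/49)
  42n^3+516n^2−5082n−62436 = (−(1029/1430)n−6321/715)(−(2860/49)n^2+346060/49) + (0)
Last nonzero remainder: −(2860/49)n^2+346060/49. Dividing through by −2860/49 gives the monic gcd n^2−121.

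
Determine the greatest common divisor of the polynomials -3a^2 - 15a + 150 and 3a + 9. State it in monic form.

1

Euclidean algorithm in ℚ[a]:
  -3a^2 - 15a + 150 = (-a - 2)(3a + 9) + (168)
  3a + 9 = ((1/56)a + 3/56)(168) + (0)
The last nonzero remainder is the constant 168, so the polynomials are coprime and gcd = 1.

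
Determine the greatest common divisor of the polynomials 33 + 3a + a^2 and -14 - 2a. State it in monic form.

1

By polynomial division,
  a^2 + 3a + 33 = (-(1/2)a + 2)(-2a - 14) + (61)
  -2a - 14 = (-(2/61)a - 14/61)(61) + (0)
The last nonzero remainder is the constant 61, so the polynomials are coprime and gcd = 1.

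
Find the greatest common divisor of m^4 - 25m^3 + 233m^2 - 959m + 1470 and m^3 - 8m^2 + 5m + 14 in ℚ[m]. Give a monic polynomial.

m - 7

Euclidean algorithm in ℚ[m]:
  m^4 - 25m^3 + 233m^2 - 959m + 1470 = (m - 17)(m^3 - 8m^2 + 5m + 14) + (92m^2 - 888m + 1708)
  m^3 - 8m^2 + 5m + 14 = ((1/92)m + 19/1058)(92m^2 - 888m + 1708) + ((1260/529)m - 8820/529)
  92m^2 - 888m + 1708 = ((12167/315)m - 32269/315)((1260/529)m - 8820/529) + (0)
Last nonzero remainder: (1260/529)m - 8820/529. Dividing through by 1260/529 gives the monic gcd m - 7.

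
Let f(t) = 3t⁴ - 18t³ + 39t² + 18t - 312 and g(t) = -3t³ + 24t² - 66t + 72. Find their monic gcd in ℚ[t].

By polynomial division,
  3t⁴ - 18t³ + 39t² + 18t - 312 = (-t - 2)(-3t³ + 24t² - 66t + 72) + (21t² - 42t - 168)
  -3t³ + 24t² - 66t + 72 = (-(1/7)t + 6/7)(21t² - 42t - 168) + (-54t + 216)
  21t² - 42t - 168 = (-(7/18)t - 7/9)(-54t + 216) + (0)
Last nonzero remainder: -54t + 216. Dividing through by -54 gives the monic gcd t - 4.

t - 4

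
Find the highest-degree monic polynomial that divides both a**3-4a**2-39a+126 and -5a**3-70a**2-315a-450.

a+6

Repeated division with remainder:
  a**3-4a**2-39a+126 = (-1/5)(-5a**3-70a**2-315a-450) + (-18a**2-102a+36)
  -5a**3-70a**2-315a-450 = ((5/18)a+125/54)(-18a**2-102a+36) + (-(800/9)a-1600/3)
  -18a**2-102a+36 = ((81/400)a-27/400)(-(800/9)a-1600/3) + (0)
Last nonzero remainder: -(800/9)a-1600/3. Dividing through by -800/9 gives the monic gcd a+6.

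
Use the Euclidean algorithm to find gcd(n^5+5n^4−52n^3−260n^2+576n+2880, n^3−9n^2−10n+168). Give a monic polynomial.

Euclidean algorithm in ℚ[n]:
  n^5+5n^4−52n^3−260n^2+576n+2880 = (n^2+14n+84)(n^3−9n^2−10n+168) + (468n^2−936n−11232)
  n^3−9n^2−10n+168 = ((1/468)n−7/468)(468n^2−936n−11232) + (0)
Last nonzero remainder: 468n^2−936n−11232. Dividing through by 468 gives the monic gcd n^2−2n−24.

n^2−2n−24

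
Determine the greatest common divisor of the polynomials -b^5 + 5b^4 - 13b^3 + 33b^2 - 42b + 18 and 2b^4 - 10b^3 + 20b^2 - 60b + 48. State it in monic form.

b^3 - b^2 + 6b - 6

Euclidean algorithm in ℚ[b]:
  -b^5 + 5b^4 - 13b^3 + 33b^2 - 42b + 18 = (-(1/2)b)(2b^4 - 10b^3 + 20b^2 - 60b + 48) + (-3b^3 + 3b^2 - 18b + 18)
  2b^4 - 10b^3 + 20b^2 - 60b + 48 = (-(2/3)b + 8/3)(-3b^3 + 3b^2 - 18b + 18) + (0)
Last nonzero remainder: -3b^3 + 3b^2 - 18b + 18. Dividing through by -3 gives the monic gcd b^3 - b^2 + 6b - 6.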